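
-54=-54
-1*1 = -1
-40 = -40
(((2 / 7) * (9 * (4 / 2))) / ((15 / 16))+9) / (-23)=-507 / 805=-0.63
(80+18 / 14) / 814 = 569 / 5698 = 0.10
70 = 70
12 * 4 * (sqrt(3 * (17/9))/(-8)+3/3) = 48 - 2 * sqrt(51) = 33.72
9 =9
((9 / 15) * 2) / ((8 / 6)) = 9 / 10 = 0.90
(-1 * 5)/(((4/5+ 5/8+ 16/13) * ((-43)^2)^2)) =-2600/4721364181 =-0.00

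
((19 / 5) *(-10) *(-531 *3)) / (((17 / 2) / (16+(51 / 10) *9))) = 37470546 / 85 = 440829.95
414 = 414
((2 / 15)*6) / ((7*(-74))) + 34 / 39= 43952 / 50505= 0.87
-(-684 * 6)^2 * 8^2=-1077940224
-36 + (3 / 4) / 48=-2303 / 64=-35.98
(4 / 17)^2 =16 / 289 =0.06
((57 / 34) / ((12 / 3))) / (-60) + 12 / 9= 10823 / 8160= 1.33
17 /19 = 0.89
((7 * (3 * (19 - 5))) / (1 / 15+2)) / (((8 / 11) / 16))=97020 / 31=3129.68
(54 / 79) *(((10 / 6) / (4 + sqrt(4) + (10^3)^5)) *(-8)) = -360 / 39500000000000237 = -0.00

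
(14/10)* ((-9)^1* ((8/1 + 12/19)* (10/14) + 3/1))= -10971/95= -115.48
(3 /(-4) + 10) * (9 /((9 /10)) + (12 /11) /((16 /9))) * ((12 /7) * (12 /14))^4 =29022084864 /63412811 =457.67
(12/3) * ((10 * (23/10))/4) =23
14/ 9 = 1.56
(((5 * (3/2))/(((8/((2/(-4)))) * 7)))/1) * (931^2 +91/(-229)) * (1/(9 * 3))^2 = -2625505/32976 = -79.62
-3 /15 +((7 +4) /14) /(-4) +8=2129 /280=7.60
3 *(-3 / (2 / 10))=-45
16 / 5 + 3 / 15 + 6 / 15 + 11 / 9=226 / 45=5.02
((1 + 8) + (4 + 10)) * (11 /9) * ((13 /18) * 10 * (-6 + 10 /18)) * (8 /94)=-3223220 /34263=-94.07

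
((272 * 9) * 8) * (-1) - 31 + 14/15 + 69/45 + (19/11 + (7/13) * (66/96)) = -673030159/34320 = -19610.44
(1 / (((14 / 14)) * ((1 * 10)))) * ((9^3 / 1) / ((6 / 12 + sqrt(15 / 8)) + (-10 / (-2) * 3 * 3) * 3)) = 395118 / 734335 - 729 * sqrt(30) / 734335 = 0.53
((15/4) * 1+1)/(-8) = -0.59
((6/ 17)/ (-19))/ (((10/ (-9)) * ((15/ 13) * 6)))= 39/ 16150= 0.00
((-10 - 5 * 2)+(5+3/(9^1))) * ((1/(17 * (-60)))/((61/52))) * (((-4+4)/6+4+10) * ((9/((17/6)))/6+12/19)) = 200200/1004853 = 0.20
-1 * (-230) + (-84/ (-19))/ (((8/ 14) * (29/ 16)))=129082/ 551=234.27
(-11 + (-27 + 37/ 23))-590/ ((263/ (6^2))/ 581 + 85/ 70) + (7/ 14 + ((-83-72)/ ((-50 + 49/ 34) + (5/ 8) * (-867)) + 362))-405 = -53035412180211/ 94785421394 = -559.53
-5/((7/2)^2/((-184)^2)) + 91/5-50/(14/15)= -3394266/245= -13854.15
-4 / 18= -0.22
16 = 16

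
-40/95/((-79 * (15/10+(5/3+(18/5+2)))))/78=40/5131919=0.00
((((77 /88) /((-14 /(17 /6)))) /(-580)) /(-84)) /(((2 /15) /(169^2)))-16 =-10463393 /623616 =-16.78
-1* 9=-9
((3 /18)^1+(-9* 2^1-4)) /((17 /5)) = -655 /102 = -6.42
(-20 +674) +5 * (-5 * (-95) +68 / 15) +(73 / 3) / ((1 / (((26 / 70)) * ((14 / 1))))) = 15891 / 5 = 3178.20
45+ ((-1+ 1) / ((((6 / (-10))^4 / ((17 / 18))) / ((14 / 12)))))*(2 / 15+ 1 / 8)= 45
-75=-75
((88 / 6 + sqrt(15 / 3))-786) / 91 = -178 / 21 + sqrt(5) / 91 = -8.45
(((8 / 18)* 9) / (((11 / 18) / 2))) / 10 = 72 / 55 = 1.31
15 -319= -304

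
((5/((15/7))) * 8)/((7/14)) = 112/3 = 37.33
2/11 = 0.18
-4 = -4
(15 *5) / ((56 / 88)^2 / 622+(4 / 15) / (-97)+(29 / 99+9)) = 24638897250 / 3052211141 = 8.07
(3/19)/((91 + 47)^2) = 1/120612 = 0.00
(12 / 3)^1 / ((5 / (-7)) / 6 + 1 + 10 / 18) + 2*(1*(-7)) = -2030 / 181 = -11.22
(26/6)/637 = 1/147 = 0.01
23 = 23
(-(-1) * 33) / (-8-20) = -33 / 28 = -1.18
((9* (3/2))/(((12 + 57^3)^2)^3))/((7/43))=43/20925725051962305449921393156250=0.00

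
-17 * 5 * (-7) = 595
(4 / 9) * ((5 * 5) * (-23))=-2300 / 9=-255.56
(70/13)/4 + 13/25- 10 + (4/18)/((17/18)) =-87279/11050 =-7.90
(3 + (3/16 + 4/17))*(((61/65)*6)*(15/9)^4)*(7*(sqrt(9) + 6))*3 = 49692125/1768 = 28106.41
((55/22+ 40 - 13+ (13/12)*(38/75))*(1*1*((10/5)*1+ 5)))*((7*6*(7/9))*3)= 4638046/225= 20613.54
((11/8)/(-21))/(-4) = 11/672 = 0.02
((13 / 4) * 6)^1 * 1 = 39 / 2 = 19.50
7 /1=7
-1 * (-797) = 797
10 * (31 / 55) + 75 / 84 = 2011 / 308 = 6.53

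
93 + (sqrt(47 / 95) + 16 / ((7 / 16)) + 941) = sqrt(4465) / 95 + 7494 / 7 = 1071.27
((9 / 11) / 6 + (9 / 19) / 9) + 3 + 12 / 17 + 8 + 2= 98737 / 7106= 13.89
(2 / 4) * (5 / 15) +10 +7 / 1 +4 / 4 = 109 / 6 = 18.17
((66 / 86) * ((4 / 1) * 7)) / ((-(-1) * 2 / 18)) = 8316 / 43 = 193.40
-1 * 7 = -7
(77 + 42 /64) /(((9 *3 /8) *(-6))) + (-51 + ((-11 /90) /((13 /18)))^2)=-54.81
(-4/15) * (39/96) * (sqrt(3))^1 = -0.19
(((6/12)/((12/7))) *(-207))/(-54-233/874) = 211071/189716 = 1.11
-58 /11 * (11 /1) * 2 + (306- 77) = 113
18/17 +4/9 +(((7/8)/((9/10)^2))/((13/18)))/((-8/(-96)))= 38690/1989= 19.45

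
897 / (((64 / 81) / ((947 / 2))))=68806179 / 128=537548.27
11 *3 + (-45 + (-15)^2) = 213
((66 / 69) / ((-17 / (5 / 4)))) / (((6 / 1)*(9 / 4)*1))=-55 / 10557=-0.01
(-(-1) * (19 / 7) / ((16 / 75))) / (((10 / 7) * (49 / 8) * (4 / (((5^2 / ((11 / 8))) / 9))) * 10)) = 475 / 6468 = 0.07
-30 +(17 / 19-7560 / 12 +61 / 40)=-499761 / 760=-657.58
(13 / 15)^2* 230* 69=178802 / 15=11920.13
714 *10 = 7140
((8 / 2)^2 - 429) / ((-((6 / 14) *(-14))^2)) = 413 / 36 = 11.47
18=18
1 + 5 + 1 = 7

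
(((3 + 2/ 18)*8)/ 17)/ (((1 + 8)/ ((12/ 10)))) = 448/ 2295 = 0.20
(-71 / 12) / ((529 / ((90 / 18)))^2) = -1775 / 3358092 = -0.00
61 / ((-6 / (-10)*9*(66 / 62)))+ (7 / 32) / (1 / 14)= 194939 / 14256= 13.67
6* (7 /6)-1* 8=-1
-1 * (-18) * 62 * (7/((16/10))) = 9765/2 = 4882.50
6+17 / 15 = 107 / 15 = 7.13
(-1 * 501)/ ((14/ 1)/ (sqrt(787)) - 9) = 7014 * sqrt(787)/ 63551 + 3548583/ 63551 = 58.93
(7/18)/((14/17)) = 17/36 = 0.47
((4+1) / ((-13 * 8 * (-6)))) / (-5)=-1 / 624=-0.00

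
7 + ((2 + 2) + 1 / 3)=34 / 3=11.33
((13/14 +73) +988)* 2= 14867/7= 2123.86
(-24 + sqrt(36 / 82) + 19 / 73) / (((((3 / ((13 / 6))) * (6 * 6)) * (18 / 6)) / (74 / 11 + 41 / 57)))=-105187901 / 88978824 + 60697 * sqrt(82) / 16658136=-1.15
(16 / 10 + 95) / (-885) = -161 / 1475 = -0.11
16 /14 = 8 /7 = 1.14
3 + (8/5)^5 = 42143/3125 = 13.49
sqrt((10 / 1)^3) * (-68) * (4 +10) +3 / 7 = 3 / 7 - 9520 * sqrt(10) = -30104.45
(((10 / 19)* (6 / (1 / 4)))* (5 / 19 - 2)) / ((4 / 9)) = -17820 / 361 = -49.36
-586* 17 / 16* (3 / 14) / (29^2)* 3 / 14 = -0.03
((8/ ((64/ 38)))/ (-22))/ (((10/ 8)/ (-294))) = 2793/ 55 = 50.78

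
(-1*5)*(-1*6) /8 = 15 /4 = 3.75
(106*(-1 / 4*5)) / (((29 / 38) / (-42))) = 211470 / 29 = 7292.07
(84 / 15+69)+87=808 / 5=161.60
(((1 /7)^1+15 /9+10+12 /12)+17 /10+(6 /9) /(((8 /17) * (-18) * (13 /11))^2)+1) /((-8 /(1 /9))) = -0.22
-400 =-400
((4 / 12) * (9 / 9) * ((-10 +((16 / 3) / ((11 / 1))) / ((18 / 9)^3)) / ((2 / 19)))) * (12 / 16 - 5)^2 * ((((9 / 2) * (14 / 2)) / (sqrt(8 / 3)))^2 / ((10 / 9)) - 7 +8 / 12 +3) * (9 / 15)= -71656720859 / 633600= -113094.57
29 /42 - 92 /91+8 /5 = 499 /390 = 1.28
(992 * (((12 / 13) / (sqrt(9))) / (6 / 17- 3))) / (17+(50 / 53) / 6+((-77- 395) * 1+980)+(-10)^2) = -446896 / 2422875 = -0.18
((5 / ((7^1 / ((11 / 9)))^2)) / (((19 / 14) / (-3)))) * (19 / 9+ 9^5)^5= -51302471321295109535848096000000 / 212044959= -241941480539016773022404.60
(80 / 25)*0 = 0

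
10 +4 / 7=74 / 7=10.57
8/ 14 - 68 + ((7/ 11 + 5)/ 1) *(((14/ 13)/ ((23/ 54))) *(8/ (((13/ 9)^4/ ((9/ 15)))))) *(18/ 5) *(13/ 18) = -33601441144/ 1264538275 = -26.57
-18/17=-1.06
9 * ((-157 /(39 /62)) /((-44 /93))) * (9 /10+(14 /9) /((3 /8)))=205645351 /8580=23967.99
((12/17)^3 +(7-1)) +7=13.35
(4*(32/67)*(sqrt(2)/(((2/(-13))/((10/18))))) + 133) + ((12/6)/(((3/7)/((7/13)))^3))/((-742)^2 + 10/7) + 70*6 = 63211477240996/114306467301 -4160*sqrt(2)/603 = 543.24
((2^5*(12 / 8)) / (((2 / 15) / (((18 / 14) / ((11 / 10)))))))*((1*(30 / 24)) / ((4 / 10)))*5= 6574.68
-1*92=-92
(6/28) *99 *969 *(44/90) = 351747/35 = 10049.91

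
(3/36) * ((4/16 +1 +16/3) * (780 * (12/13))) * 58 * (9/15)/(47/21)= 6141.83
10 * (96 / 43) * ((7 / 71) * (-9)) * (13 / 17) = -15.15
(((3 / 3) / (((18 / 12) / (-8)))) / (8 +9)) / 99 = -16 / 5049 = -0.00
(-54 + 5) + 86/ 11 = -453/ 11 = -41.18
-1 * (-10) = 10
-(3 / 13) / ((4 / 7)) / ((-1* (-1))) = -21 / 52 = -0.40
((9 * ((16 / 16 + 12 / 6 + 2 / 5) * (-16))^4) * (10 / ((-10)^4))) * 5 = 6157836288 / 15625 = 394101.52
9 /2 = 4.50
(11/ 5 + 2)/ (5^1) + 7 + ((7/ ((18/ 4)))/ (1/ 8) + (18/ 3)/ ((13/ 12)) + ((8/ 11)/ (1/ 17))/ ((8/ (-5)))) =18.10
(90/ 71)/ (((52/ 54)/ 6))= 7290/ 923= 7.90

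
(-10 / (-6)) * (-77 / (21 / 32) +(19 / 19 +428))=4675 / 9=519.44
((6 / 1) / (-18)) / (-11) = 1 / 33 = 0.03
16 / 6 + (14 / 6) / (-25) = 193 / 75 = 2.57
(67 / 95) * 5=3.53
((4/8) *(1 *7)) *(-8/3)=-28/3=-9.33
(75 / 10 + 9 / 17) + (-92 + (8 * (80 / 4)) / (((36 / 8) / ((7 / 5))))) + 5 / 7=-71711 / 2142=-33.48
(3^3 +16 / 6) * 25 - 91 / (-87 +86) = 2498 / 3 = 832.67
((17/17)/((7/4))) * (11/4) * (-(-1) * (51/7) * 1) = 561/49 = 11.45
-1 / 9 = -0.11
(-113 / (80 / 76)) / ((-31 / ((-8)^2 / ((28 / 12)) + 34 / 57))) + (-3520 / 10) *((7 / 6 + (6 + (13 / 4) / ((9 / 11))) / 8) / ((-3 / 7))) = 121813597 / 58590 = 2079.09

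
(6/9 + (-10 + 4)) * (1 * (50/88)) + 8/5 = -236/165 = -1.43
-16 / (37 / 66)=-28.54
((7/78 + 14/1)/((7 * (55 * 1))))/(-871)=-157/3736590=-0.00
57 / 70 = 0.81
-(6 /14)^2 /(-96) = 3 /1568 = 0.00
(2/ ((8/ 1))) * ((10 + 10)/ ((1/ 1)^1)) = 5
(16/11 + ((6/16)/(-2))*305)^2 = 96216481/30976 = 3106.16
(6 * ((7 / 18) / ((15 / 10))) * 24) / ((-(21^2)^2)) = -0.00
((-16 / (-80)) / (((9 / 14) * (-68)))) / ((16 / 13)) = -91 / 24480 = -0.00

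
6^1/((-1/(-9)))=54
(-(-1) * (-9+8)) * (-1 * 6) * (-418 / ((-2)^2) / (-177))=209 / 59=3.54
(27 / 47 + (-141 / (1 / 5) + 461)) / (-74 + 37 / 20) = 228820 / 67821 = 3.37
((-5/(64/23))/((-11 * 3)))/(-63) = -115/133056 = -0.00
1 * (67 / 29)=67 / 29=2.31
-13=-13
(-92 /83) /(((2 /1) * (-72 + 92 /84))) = 966 /123587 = 0.01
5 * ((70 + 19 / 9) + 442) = 23135 / 9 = 2570.56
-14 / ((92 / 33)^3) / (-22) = 22869 / 778688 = 0.03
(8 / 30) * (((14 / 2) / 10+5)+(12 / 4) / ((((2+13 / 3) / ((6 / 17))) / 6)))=14434 / 8075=1.79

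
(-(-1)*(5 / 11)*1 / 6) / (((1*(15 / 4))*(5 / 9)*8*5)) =1 / 1100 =0.00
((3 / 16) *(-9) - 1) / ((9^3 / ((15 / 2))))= -215 / 7776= -0.03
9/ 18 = 1/ 2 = 0.50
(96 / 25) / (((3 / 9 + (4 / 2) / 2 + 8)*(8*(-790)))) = -9 / 138250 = -0.00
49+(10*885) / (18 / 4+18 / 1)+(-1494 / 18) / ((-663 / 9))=294014 / 663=443.46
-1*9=-9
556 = 556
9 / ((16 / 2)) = 9 / 8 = 1.12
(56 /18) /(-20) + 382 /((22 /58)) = 498433 /495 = 1006.94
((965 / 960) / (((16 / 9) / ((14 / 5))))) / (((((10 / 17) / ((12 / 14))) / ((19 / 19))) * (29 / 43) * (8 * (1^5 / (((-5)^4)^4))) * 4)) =7749920654296875 / 475136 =16310952346.90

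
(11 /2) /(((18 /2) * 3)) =11 /54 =0.20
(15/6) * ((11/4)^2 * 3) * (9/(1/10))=81675/16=5104.69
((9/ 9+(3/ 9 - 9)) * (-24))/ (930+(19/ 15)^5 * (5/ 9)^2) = 452709000/ 2290624849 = 0.20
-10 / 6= -5 / 3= -1.67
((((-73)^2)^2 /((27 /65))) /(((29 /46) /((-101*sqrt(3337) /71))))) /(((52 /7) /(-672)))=258598926264560*sqrt(3337) /18531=806131635148.03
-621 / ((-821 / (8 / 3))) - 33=-25437 / 821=-30.98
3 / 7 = 0.43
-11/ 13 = -0.85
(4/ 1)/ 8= 1/ 2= 0.50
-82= -82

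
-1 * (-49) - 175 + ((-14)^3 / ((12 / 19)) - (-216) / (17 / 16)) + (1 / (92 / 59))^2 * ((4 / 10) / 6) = -3070098781 / 719440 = -4267.35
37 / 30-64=-1883 / 30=-62.77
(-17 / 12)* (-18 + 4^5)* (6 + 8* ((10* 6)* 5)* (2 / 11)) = -6934861 / 11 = -630441.91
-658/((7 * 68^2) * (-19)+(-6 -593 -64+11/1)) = 329/307822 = 0.00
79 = 79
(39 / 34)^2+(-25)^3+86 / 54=-487596725 / 31212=-15622.09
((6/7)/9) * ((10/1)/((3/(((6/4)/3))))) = 10/63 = 0.16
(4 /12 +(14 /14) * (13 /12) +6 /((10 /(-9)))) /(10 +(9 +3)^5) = -239 /14930520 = -0.00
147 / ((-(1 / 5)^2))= -3675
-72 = -72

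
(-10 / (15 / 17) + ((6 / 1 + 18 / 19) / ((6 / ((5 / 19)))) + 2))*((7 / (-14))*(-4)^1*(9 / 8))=-14667 / 722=-20.31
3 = 3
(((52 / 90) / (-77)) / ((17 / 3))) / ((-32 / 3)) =13 / 104720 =0.00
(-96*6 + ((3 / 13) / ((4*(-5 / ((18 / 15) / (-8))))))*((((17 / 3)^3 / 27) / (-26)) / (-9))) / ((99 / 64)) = -113542031774 / 304922475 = -372.36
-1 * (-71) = 71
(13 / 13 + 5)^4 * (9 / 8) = 1458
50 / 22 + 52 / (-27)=103 / 297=0.35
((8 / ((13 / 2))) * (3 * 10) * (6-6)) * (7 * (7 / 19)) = 0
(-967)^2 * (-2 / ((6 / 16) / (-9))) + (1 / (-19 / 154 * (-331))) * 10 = 282277188148 / 6289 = 44884272.24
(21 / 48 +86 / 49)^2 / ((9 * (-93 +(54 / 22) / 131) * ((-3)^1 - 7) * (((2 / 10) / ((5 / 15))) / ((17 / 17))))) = 52569121 / 54903532544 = 0.00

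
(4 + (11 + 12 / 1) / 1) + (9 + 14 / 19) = 698 / 19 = 36.74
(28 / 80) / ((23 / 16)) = 28 / 115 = 0.24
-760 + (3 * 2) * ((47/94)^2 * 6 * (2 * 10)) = -580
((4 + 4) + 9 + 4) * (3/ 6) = 21/ 2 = 10.50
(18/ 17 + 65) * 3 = 3369/ 17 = 198.18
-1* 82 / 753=-82 / 753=-0.11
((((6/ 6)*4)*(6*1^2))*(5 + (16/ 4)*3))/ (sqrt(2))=204*sqrt(2)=288.50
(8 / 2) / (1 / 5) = 20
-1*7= -7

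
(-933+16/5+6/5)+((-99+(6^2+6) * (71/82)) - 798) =-366793/205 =-1789.23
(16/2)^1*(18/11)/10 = 72/55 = 1.31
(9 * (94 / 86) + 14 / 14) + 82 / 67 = 34748 / 2881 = 12.06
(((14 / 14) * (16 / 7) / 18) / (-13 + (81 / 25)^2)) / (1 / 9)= -1250 / 2737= -0.46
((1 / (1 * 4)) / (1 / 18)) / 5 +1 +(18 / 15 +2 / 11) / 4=247 / 110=2.25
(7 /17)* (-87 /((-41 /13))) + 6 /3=9311 /697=13.36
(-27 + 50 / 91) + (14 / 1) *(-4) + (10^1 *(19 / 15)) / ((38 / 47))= -18232 / 273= -66.78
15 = 15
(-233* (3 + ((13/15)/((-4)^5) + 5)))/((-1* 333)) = 28628011/5114880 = 5.60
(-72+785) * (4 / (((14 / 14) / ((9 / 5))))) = 25668 / 5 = 5133.60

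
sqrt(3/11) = sqrt(33)/11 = 0.52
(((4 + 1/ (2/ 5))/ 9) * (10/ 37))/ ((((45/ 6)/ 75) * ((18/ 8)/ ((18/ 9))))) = 5200/ 2997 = 1.74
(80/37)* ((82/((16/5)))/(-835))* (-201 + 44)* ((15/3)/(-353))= -321850/2181187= -0.15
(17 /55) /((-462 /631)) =-10727 /25410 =-0.42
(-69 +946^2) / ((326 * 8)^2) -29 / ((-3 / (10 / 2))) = 988925821 / 20404992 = 48.46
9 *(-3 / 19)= -27 / 19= -1.42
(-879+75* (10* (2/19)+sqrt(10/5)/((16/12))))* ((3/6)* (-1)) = 15201/38-225* sqrt(2)/8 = 360.25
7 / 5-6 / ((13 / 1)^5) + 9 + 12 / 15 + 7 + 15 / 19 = 669812002 / 35272835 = 18.99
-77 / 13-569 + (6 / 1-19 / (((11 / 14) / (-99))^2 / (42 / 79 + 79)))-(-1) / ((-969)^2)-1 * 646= -23135274163984895 / 964312947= -23991458.62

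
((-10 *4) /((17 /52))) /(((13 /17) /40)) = -6400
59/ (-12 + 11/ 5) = -295/ 49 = -6.02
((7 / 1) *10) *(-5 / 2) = -175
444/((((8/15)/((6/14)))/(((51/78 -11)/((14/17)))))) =-22842135/5096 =-4482.37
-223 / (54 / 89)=-19847 / 54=-367.54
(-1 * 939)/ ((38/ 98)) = -46011/ 19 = -2421.63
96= 96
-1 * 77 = -77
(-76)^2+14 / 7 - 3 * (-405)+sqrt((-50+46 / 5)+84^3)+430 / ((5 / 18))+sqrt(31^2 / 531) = 31 * sqrt(59) / 177+2 * sqrt(3704145) / 5+8541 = 9312.19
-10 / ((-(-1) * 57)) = -10 / 57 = -0.18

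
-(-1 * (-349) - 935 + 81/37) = 21601/37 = 583.81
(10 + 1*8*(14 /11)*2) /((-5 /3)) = -1002 /55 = -18.22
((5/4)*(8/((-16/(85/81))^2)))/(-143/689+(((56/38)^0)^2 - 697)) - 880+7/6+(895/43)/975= -76115379681200939/86611670720640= -878.81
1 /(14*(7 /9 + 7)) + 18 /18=989 /980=1.01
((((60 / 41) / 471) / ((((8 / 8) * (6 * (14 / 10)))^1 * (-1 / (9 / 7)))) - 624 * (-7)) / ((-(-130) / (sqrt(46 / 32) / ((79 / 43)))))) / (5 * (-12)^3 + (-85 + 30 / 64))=-236968499448 * sqrt(23) / 452180800109675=-0.00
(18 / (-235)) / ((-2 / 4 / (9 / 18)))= 18 / 235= 0.08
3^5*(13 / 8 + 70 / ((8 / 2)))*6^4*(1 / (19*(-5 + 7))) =3011499 / 19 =158499.95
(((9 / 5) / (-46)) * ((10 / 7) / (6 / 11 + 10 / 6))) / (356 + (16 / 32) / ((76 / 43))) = -45144 / 636483715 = -0.00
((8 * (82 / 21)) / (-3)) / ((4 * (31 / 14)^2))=-4592 / 8649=-0.53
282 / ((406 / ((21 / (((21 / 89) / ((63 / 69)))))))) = 37647 / 667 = 56.44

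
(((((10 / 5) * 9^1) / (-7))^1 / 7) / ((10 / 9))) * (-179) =14499 / 245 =59.18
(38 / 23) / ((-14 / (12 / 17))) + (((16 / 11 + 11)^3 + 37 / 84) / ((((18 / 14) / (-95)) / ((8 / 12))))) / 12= -7932.20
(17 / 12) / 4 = 17 / 48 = 0.35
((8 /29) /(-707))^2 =64 /420373009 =0.00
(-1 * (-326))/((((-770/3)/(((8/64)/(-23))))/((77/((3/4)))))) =163/230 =0.71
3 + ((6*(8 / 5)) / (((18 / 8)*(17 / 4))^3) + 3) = 35881306 / 5969295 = 6.01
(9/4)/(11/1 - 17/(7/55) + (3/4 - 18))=-7/435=-0.02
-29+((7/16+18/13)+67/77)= -421345/16016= -26.31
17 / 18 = 0.94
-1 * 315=-315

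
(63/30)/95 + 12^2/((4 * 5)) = 6861/950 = 7.22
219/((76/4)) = 11.53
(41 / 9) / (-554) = -41 / 4986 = -0.01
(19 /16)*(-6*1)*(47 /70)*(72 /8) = -24111 /560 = -43.06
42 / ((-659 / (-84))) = 5.35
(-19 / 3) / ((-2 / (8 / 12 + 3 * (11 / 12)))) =779 / 72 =10.82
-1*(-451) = 451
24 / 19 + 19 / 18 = 793 / 342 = 2.32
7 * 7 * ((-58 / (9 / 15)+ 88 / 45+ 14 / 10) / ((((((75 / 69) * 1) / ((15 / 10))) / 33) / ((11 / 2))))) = -572605033 / 500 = -1145210.07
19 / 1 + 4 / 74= 705 / 37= 19.05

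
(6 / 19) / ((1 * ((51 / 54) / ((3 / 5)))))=324 / 1615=0.20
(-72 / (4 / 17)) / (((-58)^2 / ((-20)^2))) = -30600 / 841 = -36.39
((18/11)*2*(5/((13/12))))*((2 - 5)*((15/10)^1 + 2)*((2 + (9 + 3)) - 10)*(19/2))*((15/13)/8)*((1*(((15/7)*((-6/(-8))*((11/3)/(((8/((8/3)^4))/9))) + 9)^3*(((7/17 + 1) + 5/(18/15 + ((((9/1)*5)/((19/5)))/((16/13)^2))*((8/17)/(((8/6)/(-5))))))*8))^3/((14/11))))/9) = -99140878590092918099494713275488251548153267222632038400000/2671843507923785782472336760177141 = -37105795416563336861011110.00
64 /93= 0.69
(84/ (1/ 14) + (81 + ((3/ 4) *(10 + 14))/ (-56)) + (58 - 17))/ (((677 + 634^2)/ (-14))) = -36335/ 805266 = -0.05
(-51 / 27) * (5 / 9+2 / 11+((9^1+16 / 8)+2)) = -23120 / 891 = -25.95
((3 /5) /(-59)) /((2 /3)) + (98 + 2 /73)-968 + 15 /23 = -861172621 /990610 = -869.34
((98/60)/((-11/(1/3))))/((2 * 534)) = -49/1057320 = -0.00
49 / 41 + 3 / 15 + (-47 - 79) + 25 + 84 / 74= -746893 / 7585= -98.47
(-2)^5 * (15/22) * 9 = -2160/11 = -196.36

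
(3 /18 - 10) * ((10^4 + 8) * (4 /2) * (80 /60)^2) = -1049728 /3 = -349909.33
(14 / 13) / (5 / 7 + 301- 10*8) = 0.00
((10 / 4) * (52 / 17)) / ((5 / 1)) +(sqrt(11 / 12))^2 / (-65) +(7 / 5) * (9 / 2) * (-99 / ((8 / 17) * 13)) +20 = -4266307 / 53040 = -80.44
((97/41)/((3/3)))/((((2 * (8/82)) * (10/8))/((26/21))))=1261/105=12.01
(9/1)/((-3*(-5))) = 3/5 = 0.60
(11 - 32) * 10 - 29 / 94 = -19769 / 94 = -210.31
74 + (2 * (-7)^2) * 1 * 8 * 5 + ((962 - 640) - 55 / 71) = 306381 / 71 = 4315.23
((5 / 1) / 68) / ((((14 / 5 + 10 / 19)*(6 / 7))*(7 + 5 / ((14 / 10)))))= 23275 / 9540672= 0.00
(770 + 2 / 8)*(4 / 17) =3081 / 17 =181.24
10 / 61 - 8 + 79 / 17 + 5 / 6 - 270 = -1694597 / 6222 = -272.36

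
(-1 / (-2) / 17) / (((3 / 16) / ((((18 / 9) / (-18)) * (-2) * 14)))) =224 / 459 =0.49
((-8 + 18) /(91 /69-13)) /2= -345 /806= -0.43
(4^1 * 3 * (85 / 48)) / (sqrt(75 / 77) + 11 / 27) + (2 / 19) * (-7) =-39473483 / 3447208 + 309825 * sqrt(231) / 181432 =14.50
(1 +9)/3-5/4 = 25/12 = 2.08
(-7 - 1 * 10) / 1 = -17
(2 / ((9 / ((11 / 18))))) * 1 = 11 / 81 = 0.14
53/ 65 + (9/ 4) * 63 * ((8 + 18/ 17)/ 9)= 317117/ 2210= 143.49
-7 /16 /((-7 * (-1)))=-1 /16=-0.06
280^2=78400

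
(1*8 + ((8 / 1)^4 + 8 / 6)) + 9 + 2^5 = 12439 / 3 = 4146.33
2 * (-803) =-1606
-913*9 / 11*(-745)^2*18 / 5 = -1492573230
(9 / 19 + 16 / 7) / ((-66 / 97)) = -4.06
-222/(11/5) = -1110/11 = -100.91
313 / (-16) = -19.56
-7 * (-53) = 371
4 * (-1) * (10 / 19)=-40 / 19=-2.11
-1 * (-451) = 451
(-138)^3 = -2628072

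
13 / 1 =13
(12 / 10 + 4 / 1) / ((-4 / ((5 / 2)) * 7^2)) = -13 / 196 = -0.07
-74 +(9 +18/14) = -63.71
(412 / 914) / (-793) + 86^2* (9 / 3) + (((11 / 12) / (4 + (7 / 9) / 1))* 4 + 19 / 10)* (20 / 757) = 261741898375176 / 11796514951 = 22188.07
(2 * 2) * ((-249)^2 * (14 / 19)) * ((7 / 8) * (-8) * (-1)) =24304392 / 19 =1279178.53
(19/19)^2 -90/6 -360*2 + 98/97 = -71100/97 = -732.99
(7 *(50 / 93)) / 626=175 / 29109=0.01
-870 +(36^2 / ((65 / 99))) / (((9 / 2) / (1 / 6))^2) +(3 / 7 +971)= 47382 / 455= 104.14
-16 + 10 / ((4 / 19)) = 63 / 2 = 31.50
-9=-9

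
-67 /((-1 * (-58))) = -67 /58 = -1.16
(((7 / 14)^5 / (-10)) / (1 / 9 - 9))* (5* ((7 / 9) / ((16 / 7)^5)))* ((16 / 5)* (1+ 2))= 0.00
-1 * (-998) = 998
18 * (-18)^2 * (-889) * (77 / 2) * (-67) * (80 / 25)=213980792256 / 5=42796158451.20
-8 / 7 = -1.14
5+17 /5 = 8.40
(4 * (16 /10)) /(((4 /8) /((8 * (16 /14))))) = 4096 /35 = 117.03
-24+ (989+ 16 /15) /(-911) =-25.09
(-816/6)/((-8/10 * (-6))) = -85/3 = -28.33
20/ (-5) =-4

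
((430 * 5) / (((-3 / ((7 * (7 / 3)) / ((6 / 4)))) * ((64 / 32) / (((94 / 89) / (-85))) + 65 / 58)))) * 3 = 146.47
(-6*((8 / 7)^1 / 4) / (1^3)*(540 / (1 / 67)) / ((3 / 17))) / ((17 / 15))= -2170800 / 7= -310114.29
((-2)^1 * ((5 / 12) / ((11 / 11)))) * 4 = -10 / 3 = -3.33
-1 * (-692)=692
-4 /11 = -0.36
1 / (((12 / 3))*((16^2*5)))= 1 / 5120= 0.00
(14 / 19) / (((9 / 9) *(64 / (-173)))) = -1211 / 608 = -1.99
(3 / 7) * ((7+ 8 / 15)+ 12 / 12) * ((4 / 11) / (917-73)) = 128 / 81235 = 0.00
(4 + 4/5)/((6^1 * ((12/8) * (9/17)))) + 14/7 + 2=676/135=5.01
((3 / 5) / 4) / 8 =3 / 160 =0.02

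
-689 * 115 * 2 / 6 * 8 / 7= -633880 / 21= -30184.76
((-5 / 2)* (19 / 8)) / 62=-95 / 992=-0.10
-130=-130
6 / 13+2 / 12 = 49 / 78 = 0.63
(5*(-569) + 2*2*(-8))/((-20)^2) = -2877/400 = -7.19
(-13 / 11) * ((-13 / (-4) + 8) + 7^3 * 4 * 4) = -6499.11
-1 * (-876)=876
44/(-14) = -22/7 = -3.14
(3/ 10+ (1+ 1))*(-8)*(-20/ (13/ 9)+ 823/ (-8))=279197/ 130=2147.67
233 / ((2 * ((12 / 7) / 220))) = 89705 / 6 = 14950.83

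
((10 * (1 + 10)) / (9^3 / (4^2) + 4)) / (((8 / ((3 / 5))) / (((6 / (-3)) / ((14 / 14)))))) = -264 / 793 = -0.33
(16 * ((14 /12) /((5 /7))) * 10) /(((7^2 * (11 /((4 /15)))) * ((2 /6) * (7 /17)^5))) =32.77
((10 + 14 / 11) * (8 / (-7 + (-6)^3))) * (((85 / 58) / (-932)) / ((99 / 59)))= 621860 / 1640917179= 0.00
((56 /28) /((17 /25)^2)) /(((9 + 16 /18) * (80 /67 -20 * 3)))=-75375 /10134074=-0.01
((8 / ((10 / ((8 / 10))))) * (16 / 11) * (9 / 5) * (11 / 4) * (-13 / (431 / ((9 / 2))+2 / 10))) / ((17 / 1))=-67392 / 1835575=-0.04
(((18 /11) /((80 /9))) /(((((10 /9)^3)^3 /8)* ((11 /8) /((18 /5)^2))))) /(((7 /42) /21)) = 160137547184727 /236328125000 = 677.61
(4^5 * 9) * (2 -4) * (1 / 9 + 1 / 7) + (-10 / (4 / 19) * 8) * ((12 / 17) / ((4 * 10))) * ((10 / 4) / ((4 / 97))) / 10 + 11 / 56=-4721.60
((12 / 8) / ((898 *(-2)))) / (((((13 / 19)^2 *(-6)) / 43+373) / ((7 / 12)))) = -108661 / 83177285920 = -0.00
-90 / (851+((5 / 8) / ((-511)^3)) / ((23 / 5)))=-2209647681360 / 20893446409279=-0.11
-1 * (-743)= 743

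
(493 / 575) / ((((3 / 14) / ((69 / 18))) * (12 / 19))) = 65569 / 2700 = 24.28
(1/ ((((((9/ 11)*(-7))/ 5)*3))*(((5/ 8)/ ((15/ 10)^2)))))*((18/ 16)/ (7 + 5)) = -11/ 112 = -0.10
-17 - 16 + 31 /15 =-464 /15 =-30.93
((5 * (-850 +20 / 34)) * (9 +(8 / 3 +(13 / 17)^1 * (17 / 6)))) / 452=-129.98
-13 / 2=-6.50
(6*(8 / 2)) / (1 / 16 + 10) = 384 / 161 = 2.39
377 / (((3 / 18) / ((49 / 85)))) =110838 / 85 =1303.98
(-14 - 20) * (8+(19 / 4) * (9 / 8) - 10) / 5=-1819 / 80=-22.74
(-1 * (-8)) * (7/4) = 14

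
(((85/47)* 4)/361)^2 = 0.00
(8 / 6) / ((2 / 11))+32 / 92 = 530 / 69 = 7.68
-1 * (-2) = 2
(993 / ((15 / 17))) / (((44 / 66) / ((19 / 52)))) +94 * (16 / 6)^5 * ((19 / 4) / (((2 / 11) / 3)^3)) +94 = 1265796678251 / 4680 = 270469375.69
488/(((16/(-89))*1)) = -5429/2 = -2714.50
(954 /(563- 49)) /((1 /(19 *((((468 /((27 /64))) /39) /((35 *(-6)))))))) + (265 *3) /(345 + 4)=-23531629 /9417765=-2.50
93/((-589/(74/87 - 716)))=112.92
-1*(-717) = 717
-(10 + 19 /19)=-11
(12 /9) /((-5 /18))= -4.80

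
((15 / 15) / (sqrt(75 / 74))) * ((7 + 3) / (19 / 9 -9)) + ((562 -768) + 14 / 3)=-604 / 3 -3 * sqrt(222) / 31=-202.78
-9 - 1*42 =-51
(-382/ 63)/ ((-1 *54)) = 191/ 1701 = 0.11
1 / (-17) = -1 / 17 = -0.06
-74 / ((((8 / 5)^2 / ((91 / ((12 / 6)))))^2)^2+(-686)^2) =-26787094140625 / 170349991276621594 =-0.00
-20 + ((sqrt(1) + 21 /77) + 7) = -129 /11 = -11.73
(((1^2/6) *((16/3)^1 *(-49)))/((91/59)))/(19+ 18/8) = -13216/9945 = -1.33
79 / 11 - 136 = -1417 / 11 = -128.82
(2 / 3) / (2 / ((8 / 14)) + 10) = 0.05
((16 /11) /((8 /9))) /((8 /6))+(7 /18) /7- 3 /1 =-170 /99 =-1.72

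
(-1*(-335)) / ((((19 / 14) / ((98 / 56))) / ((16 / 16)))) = 16415 / 38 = 431.97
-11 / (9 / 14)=-154 / 9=-17.11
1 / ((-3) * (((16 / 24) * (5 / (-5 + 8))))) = -3 / 10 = -0.30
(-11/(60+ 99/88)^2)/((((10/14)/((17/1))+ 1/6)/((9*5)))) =-2513280/3958781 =-0.63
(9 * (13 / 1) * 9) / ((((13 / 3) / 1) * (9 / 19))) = 513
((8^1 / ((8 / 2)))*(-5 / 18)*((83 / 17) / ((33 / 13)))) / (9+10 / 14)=-37765 / 343332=-0.11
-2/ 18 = -1/ 9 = -0.11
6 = 6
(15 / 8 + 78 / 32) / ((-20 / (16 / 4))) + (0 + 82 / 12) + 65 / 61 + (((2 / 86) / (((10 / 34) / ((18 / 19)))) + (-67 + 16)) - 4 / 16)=-527937511 / 11960880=-44.14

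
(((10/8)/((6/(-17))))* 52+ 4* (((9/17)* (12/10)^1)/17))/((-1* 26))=1595429/225420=7.08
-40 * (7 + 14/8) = -350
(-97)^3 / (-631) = 912673 / 631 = 1446.39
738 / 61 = 12.10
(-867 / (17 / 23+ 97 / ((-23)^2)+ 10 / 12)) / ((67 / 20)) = -55037160 / 373391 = -147.40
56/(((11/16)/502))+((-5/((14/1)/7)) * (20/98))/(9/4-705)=61953901388/1515129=40890.18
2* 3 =6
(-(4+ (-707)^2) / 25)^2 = 249853021609 / 625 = 399764834.57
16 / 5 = 3.20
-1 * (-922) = 922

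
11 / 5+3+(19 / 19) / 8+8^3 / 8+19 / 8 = 717 / 10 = 71.70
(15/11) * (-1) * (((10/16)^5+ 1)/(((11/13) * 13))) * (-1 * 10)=244725/180224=1.36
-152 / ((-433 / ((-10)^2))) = 15200 / 433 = 35.10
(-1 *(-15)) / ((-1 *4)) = -15 / 4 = -3.75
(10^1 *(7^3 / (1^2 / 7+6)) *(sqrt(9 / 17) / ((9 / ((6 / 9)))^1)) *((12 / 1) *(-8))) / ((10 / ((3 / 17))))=-153664 *sqrt(17) / 12427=-50.98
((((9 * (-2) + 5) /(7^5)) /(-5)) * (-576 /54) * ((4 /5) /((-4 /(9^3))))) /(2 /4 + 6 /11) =2223936 /9664025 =0.23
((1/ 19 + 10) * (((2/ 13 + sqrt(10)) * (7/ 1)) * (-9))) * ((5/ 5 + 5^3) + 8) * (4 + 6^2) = -64496880 * sqrt(10)/ 19 - 128993760/ 247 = -11256823.14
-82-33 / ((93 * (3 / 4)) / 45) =-3202 / 31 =-103.29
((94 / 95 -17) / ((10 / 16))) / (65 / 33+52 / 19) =-30888 / 5675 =-5.44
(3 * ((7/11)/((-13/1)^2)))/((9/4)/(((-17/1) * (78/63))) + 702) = 952/59151807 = 0.00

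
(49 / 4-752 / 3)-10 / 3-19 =-1043 / 4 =-260.75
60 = 60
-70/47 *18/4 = -315/47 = -6.70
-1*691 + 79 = -612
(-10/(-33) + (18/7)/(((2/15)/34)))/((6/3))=75770/231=328.01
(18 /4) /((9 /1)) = 0.50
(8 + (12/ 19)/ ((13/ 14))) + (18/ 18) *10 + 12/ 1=7578/ 247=30.68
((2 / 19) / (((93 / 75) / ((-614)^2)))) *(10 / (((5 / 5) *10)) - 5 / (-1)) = 113098800 / 589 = 192018.34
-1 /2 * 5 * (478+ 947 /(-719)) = -1713675 /1438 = -1191.71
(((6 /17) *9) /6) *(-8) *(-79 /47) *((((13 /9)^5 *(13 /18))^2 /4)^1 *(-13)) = -23927133420787987 /50146933255182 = -477.14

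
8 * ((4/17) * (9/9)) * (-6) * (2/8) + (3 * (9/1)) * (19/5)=99.78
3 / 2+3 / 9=1.83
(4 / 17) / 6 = 2 / 51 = 0.04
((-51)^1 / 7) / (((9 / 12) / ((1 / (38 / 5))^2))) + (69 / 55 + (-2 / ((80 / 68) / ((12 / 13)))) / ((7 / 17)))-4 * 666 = -963650278 / 361361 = -2666.72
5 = 5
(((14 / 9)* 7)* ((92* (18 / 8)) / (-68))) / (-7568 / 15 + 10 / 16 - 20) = 67620 / 1068773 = 0.06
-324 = -324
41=41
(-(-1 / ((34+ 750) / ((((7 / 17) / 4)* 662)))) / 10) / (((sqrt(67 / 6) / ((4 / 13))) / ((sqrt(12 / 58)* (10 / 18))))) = 331* sqrt(1943) / 72139704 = 0.00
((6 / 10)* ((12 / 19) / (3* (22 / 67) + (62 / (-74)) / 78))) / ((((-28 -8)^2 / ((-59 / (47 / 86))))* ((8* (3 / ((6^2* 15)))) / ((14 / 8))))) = -1716957879 / 1345922456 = -1.28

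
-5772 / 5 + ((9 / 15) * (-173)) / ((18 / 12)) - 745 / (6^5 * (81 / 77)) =-3853745833 / 3149280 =-1223.69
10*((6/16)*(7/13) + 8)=4265/52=82.02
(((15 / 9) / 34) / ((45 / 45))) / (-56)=-5 / 5712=-0.00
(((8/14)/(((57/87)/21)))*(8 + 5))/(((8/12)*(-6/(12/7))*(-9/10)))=15080/133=113.38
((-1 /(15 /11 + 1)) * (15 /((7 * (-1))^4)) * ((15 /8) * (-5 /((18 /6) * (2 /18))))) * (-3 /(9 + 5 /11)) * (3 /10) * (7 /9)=-81675 /14839552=-0.01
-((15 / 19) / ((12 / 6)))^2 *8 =-450 / 361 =-1.25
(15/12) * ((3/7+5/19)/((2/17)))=1955/266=7.35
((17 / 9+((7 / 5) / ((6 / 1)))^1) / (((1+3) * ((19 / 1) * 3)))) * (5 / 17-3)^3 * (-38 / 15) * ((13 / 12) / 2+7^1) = 420625357 / 119385900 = 3.52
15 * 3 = 45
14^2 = 196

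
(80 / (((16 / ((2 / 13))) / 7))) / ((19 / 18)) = 1260 / 247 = 5.10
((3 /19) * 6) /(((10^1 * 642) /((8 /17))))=12 /172805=0.00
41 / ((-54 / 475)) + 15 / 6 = -9670 / 27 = -358.15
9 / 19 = 0.47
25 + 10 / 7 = 185 / 7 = 26.43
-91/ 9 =-10.11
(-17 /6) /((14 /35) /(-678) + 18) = -9605 /61018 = -0.16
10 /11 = 0.91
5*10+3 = 53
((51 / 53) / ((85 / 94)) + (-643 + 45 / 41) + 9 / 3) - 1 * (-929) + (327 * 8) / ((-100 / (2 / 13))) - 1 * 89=198.14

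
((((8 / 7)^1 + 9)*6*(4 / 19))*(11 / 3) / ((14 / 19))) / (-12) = -781 / 147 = -5.31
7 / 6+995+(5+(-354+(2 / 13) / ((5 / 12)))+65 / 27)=2281301 / 3510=649.94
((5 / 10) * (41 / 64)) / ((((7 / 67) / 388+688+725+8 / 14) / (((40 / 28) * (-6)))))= -3996885 / 2057843752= -0.00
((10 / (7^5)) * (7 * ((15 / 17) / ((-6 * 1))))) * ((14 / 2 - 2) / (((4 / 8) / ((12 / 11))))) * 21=-9000 / 64141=-0.14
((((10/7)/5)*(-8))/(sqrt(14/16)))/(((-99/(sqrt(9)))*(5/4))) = 128*sqrt(14)/8085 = 0.06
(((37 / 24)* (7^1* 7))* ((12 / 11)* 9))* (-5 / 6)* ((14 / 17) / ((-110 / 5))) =23.14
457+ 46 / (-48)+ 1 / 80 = 109453 / 240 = 456.05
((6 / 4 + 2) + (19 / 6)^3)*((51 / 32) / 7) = 8.03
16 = 16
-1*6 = -6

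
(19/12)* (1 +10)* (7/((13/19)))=178.19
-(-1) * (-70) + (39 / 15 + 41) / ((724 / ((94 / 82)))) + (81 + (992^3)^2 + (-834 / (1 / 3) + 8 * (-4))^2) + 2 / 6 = 212155218704904266577509 / 222630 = 952949821250075311.40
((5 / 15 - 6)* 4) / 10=-34 / 15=-2.27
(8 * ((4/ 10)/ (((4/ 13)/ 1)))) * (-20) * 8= -1664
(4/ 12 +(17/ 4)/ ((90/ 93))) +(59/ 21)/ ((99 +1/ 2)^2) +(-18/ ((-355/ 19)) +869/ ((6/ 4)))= 585.02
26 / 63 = 0.41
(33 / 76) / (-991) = -33 / 75316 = -0.00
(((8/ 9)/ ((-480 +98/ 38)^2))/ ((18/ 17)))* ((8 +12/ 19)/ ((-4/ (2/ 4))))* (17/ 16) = -225131/ 53319410568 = -0.00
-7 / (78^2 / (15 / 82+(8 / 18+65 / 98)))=-5834 / 3928743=-0.00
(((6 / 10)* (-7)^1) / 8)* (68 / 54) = -119 / 180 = -0.66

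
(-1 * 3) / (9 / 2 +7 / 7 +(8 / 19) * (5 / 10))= -114 / 217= -0.53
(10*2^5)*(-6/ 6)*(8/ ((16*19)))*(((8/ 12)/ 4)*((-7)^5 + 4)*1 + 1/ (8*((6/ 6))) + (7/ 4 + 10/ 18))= 4029220/ 171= 23562.69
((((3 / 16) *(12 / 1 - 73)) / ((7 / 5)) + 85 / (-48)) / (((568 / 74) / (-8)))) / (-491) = -30895 / 1464162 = -0.02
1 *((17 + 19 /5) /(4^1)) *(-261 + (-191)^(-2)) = -49512008 /36481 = -1357.20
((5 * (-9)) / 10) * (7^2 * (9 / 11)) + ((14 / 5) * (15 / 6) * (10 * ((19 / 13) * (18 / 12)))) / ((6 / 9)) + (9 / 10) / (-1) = 69903 / 1430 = 48.88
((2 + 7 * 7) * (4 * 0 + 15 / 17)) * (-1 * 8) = -360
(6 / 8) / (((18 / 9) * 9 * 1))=1 / 24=0.04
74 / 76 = 37 / 38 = 0.97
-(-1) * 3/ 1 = 3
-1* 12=-12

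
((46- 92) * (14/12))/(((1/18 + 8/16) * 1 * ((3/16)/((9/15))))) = -309.12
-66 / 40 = -1.65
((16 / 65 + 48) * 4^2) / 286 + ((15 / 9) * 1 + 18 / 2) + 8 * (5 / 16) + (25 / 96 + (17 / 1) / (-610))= 876254939 / 54431520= 16.10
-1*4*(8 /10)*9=-144 /5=-28.80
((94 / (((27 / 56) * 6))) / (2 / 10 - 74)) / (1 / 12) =-52640 / 9963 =-5.28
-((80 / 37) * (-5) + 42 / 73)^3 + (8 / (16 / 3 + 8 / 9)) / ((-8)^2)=9466360977499837 / 8827785389248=1072.34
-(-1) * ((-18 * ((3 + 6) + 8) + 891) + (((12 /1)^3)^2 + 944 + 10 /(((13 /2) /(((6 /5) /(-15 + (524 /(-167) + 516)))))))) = 2987513.00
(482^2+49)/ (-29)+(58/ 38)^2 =-83862264/ 10469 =-8010.53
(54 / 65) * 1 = 54 / 65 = 0.83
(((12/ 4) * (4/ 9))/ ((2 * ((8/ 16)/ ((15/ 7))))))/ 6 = 10/ 21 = 0.48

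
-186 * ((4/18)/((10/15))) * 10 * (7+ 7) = -8680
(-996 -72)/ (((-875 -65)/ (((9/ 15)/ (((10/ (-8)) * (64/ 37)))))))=-29637/ 94000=-0.32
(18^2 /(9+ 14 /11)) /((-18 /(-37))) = 64.83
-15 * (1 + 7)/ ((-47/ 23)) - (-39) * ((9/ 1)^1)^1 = 19257/ 47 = 409.72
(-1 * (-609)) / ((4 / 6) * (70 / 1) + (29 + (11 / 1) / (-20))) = 36540 / 4507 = 8.11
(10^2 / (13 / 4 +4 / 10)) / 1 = 2000 / 73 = 27.40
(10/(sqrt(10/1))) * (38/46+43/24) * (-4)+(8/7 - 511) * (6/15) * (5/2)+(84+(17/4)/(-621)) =-7404923/17388 - 1445 * sqrt(10)/138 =-458.98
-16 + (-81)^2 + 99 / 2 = 13189 / 2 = 6594.50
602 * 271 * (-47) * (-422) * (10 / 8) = 4044698035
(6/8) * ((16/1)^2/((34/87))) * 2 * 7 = 116928/17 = 6878.12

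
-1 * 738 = -738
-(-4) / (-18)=-2 / 9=-0.22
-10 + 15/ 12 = -35/ 4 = -8.75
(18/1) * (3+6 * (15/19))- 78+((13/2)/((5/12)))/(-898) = 2612439/42655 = 61.25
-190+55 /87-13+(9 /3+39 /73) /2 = -200.60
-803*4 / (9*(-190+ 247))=-3212 / 513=-6.26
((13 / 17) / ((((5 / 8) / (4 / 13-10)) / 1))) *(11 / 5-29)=317.82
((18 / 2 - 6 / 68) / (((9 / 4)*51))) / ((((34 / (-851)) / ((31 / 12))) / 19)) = -50625139 / 530604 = -95.41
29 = 29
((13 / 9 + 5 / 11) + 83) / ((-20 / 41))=-68921 / 396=-174.04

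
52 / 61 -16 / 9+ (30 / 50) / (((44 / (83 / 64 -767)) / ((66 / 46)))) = -51417845 / 3232512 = -15.91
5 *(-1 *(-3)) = 15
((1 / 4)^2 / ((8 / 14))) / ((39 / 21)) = 49 / 832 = 0.06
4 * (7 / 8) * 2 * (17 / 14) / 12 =17 / 24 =0.71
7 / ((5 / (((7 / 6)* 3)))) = 49 / 10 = 4.90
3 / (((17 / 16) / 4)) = 192 / 17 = 11.29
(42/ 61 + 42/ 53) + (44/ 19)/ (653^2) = 38791421800/ 26193025643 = 1.48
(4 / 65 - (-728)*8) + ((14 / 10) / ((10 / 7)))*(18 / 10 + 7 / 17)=160949578 / 27625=5826.23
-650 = -650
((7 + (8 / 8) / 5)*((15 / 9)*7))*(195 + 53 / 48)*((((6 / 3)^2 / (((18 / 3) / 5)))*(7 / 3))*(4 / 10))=461237 / 9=51248.56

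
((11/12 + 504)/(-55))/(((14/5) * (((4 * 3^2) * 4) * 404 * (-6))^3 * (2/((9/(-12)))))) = -6059/209582985188525211648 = -0.00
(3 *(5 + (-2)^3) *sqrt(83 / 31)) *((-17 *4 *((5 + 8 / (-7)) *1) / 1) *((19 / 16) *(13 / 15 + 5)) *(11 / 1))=6331446 *sqrt(2573) / 1085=296000.92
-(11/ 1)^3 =-1331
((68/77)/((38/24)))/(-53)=-816/77539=-0.01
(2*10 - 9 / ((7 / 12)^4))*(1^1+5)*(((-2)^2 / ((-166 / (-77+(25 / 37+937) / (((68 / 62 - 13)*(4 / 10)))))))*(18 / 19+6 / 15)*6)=-530829422452736 / 28719669545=-18483.13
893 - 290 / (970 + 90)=94629 / 106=892.73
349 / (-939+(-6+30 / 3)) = -349 / 935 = -0.37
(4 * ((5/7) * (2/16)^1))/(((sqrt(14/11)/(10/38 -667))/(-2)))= 31670 * sqrt(154)/931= 422.14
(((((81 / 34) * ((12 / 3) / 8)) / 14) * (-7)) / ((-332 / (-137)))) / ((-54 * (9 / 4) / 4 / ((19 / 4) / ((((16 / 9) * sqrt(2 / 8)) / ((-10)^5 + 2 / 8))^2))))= 11244903775270281 / 23117824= 486417050.99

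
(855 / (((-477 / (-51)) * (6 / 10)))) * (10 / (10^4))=323 / 2120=0.15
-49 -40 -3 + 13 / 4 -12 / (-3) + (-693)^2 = 1920657 / 4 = 480164.25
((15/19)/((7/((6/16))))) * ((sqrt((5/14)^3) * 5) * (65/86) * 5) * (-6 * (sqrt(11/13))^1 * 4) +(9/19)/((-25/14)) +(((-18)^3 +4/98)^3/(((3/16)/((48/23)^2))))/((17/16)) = -2179347388862761923524382/502558292075-84375 * sqrt(10010)/2241848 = -4336506676402.46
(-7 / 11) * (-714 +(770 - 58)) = 14 / 11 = 1.27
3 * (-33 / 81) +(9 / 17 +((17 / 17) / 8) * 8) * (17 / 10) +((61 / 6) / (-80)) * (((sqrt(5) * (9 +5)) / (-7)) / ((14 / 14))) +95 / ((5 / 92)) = 61 * sqrt(5) / 240 +78722 / 45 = 1749.95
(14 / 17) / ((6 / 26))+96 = 5078 / 51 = 99.57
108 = 108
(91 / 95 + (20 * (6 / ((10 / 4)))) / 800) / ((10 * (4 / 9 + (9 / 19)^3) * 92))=3141783 / 1563862000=0.00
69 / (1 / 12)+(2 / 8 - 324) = 2017 / 4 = 504.25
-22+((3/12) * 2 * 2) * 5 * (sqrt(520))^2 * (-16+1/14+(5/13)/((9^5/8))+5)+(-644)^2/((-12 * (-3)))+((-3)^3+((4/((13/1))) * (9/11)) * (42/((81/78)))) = -76988342813/4546773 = -16932.52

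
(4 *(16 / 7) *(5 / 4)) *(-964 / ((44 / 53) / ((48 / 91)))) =-49048320 / 7007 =-6999.90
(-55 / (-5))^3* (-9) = -11979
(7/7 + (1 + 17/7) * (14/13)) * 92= 5612/13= 431.69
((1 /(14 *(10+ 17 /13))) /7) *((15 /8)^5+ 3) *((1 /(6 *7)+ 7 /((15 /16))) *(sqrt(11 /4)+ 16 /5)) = 5846225957 *sqrt(11) /66087813120+ 5846225957 /10326220800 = 0.86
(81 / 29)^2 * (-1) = -6561 / 841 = -7.80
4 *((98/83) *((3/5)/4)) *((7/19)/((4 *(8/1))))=1029/126160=0.01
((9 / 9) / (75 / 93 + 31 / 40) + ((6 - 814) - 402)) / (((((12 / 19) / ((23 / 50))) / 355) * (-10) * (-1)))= -7358270239 / 235320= -31269.21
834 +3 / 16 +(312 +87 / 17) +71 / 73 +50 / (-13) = 296442351 / 258128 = 1148.43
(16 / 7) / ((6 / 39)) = 104 / 7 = 14.86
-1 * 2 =-2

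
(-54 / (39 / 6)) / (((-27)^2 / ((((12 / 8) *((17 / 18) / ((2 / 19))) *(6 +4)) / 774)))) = -1615 / 815022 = -0.00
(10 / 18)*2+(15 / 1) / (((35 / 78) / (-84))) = -25262 / 9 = -2806.89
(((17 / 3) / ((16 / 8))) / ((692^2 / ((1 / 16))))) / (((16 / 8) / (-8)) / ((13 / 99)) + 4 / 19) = -0.00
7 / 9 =0.78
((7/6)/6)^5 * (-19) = -319333/60466176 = -0.01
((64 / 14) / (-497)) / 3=-32 / 10437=-0.00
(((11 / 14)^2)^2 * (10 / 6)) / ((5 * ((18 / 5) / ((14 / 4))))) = 0.12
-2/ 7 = -0.29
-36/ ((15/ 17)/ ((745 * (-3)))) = 91188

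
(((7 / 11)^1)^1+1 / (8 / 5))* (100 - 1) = 999 / 8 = 124.88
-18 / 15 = -6 / 5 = -1.20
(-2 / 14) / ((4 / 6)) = -3 / 14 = -0.21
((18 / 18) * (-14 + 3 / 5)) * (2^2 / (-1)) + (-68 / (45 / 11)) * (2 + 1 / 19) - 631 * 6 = -1073458 / 285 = -3766.52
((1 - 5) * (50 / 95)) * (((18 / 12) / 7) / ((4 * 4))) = -0.03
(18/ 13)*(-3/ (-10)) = 27/ 65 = 0.42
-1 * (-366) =366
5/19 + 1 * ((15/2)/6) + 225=17215/76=226.51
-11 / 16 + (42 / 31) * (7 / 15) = -137 / 2480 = -0.06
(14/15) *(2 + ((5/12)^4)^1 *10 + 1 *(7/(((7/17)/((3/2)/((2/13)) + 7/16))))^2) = 4354010101/155520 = 27996.46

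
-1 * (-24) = 24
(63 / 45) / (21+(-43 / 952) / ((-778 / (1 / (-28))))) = 145168576 / 2177528425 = 0.07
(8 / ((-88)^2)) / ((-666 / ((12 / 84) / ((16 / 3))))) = -1 / 24068352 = -0.00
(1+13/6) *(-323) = -6137/6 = -1022.83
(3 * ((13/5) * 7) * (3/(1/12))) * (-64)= -628992/5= -125798.40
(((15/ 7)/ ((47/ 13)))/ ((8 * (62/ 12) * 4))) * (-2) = -585/ 81592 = -0.01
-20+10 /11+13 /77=-1457 /77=-18.92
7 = 7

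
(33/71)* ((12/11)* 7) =252/71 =3.55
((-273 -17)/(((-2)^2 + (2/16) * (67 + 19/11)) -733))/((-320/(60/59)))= -1595/1246788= -0.00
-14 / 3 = -4.67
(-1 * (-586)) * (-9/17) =-5274/17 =-310.24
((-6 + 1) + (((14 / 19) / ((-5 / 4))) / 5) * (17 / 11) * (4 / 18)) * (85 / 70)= -4029493 / 658350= -6.12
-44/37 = -1.19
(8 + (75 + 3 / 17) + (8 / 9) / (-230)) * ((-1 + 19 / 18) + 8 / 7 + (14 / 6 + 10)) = 249513451 / 221697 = 1125.47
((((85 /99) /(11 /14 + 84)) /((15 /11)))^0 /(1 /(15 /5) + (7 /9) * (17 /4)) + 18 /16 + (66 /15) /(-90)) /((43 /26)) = 4141111 /5069700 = 0.82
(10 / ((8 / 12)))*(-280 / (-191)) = 4200 / 191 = 21.99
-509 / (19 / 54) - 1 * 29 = -28037 / 19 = -1475.63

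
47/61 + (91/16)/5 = 9311/4880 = 1.91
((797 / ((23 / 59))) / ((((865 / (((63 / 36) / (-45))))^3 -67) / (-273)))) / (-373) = -4403186697 / 32381913290444153999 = -0.00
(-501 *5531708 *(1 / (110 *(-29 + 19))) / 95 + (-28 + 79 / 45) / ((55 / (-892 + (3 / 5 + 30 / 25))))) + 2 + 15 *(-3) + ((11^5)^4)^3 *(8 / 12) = 47727496998117287108294927047723697924669271561704925391496611840207 / 235125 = 202987759694278733049632900000000000000000000000000000000000000.00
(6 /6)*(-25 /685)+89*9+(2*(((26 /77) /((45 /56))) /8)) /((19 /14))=1032129196 /1288485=801.04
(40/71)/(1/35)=19.72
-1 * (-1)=1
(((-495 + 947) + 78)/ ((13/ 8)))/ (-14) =-2120/ 91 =-23.30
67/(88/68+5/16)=18224/437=41.70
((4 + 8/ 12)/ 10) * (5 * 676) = 4732/ 3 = 1577.33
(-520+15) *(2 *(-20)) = 20200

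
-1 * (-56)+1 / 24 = 56.04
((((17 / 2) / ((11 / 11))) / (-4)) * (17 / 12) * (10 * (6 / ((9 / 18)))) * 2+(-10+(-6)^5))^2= 289578289 / 4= 72394572.25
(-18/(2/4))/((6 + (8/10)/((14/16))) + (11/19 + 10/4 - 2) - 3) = -47880/6641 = -7.21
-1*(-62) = 62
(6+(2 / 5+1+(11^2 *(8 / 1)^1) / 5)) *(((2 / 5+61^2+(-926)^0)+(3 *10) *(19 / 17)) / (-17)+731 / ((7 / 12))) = 2098593162 / 10115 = 207473.37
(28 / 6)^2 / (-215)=-196 / 1935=-0.10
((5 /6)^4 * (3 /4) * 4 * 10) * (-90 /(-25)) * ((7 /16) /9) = 4375 /1728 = 2.53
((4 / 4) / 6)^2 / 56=1 / 2016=0.00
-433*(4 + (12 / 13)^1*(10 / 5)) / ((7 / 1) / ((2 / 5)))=-65816 / 455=-144.65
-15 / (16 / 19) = -285 / 16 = -17.81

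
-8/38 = -4/19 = -0.21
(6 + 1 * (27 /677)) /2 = 4089 /1354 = 3.02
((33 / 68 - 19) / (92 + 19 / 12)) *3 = -11331 / 19091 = -0.59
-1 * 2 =-2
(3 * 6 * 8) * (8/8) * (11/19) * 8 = 12672/19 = 666.95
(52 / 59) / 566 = 26 / 16697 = 0.00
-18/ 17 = -1.06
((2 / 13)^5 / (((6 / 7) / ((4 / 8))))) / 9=0.00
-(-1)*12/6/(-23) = -2/23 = -0.09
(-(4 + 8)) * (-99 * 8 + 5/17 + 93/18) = 160454/17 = 9438.47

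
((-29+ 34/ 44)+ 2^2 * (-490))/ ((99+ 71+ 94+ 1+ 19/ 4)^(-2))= -50925065581/ 352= -144673481.76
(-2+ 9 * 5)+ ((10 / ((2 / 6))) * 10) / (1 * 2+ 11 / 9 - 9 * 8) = 23917 / 619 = 38.64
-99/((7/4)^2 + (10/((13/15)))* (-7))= 20592/16163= 1.27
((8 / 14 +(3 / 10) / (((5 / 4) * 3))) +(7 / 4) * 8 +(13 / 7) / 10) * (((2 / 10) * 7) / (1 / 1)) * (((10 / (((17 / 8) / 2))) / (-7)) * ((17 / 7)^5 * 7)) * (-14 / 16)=867449106 / 60025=14451.46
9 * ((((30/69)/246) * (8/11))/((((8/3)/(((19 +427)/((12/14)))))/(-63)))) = -1475145/10373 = -142.21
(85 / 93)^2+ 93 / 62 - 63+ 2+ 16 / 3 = -922525 / 17298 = -53.33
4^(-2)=1 / 16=0.06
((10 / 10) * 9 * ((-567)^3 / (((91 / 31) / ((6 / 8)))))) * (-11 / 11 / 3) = 7265329911 / 52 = 139717882.90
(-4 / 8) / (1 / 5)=-5 / 2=-2.50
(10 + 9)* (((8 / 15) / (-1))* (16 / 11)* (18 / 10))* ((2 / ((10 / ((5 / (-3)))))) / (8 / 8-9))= -304 / 275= -1.11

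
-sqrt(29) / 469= -0.01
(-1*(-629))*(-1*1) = -629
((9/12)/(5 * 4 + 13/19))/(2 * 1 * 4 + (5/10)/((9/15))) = 57/13886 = 0.00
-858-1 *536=-1394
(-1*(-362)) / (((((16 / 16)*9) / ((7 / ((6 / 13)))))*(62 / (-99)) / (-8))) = 724724 / 93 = 7792.73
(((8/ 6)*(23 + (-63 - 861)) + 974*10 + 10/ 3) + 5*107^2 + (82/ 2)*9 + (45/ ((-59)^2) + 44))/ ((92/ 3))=691326735/ 320252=2158.70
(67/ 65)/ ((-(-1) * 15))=67/ 975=0.07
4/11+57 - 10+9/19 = 9998/209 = 47.84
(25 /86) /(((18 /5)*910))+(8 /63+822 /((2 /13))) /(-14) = -752675437 /1972152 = -381.65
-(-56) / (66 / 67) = 1876 / 33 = 56.85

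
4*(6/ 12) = 2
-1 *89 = -89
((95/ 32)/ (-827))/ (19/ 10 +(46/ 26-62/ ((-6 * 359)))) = -0.00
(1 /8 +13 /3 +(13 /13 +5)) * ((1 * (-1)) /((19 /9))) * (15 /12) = -3765 /608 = -6.19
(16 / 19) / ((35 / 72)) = 1152 / 665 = 1.73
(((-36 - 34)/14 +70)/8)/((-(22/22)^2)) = -65/8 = -8.12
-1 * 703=-703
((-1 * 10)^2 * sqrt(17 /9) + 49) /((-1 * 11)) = -100 * sqrt(17) /33- 49 /11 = -16.95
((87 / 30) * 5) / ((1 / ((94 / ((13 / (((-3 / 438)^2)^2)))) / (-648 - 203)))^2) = 64061 / 12633936082771676783806592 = 0.00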